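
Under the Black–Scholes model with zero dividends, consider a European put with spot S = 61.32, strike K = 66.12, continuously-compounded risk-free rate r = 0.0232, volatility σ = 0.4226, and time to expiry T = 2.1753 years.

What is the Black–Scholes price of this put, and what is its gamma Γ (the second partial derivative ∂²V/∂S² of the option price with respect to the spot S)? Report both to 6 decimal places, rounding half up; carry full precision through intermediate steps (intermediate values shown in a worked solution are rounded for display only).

price = 15.978166
Γ = 0.010060

σ√T = 0.4226·√2.1753 = 0.623288
d₁ = (ln(S/K) + (r+σ²/2)T) / (σ√T) = (ln(61.32/66.12) + (0.0232+0.4226²/2)·2.1753) / 0.623288 = (-0.075365 + 0.244711) / 0.623288 = 0.271698
d₂ = d₁ − σ√T = 0.271698 − 0.623288 = -0.351591
e^{−rT} = e^{−0.0232·2.1753} = 0.950785
N(−d₁) = 0.392927,  N(−d₂) = 0.637427
Put price V = K·e^{−rT}·N(−d₂) − S·N(−d₁) = 40.072466 − 24.094300 = 15.978166
φ(d₁) = (1/√(2π))·e^{−d₁²/2} = 0.384486
Γ = φ(d₁) / (S·σ·√T) = 0.010060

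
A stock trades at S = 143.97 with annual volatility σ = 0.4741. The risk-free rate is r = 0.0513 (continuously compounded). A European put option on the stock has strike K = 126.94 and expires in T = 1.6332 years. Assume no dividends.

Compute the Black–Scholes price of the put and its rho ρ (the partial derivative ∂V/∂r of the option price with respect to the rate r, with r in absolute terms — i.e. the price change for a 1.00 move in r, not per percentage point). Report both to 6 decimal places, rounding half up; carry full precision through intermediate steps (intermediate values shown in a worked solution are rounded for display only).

σ√T = 0.4741·√1.6332 = 0.605884
d₁ = (ln(S/K) + (r+σ²/2)T) / (σ√T) = (ln(143.97/126.94) + (0.0513+0.4741²/2)·1.6332) / 0.605884 = (0.125890 + 0.267331) / 0.605884 = 0.649004
d₂ = d₁ − σ√T = 0.649004 − 0.605884 = 0.043120
e^{−rT} = e^{−0.0513·1.6332} = 0.919631
N(−d₁) = 0.258168,  N(−d₂) = 0.482803
Put price V = K·e^{−rT}·N(−d₂) − S·N(−d₁) = 56.361408 − 37.168422 = 19.192986
ρ = −K·T·e^{−rT}·N(−d₂) = -92.049452

price = 19.192986
ρ = -92.049452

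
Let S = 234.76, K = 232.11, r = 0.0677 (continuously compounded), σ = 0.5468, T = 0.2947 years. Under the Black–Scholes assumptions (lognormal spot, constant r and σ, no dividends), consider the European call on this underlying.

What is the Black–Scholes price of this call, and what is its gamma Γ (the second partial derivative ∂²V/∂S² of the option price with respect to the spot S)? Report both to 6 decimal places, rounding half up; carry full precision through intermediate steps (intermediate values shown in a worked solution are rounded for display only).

σ√T = 0.5468·√0.2947 = 0.296837
d₁ = (ln(S/K) + (r+σ²/2)T) / (σ√T) = (ln(234.76/232.11) + (0.0677+0.5468²/2)·0.2947) / 0.296837 = (0.011352 + 0.064007) / 0.296837 = 0.253875
d₂ = d₁ − σ√T = 0.253875 − 0.296837 = -0.042962
e^{−rT} = e^{−0.0677·0.2947} = 0.980247
N(d₁) = 0.600204,  N(d₂) = 0.482866
Call price V = S·N(d₁) − K·e^{−rT}·N(d₂) = 140.903917 − 109.864083 = 31.039833
φ(d₁) = (1/√(2π))·e^{−d₁²/2} = 0.386291
Γ = φ(d₁) / (S·σ·√T) = 0.005543

price = 31.039833
Γ = 0.005543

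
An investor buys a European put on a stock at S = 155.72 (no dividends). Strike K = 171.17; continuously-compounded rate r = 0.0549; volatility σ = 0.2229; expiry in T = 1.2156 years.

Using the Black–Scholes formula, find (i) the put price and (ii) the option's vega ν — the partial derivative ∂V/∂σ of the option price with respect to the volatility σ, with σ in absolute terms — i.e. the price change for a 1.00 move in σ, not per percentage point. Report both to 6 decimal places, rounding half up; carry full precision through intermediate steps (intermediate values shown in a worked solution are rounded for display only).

price = 17.742429
ν = 68.490474

σ√T = 0.2229·√1.2156 = 0.245757
d₁ = (ln(S/K) + (r+σ²/2)T) / (σ√T) = (ln(155.72/171.17) + (0.0549+0.2229²/2)·1.2156) / 0.245757 = (-0.094598 + 0.096935) / 0.245757 = 0.009509
d₂ = d₁ − σ√T = 0.009509 − 0.245757 = -0.236248
e^{−rT} = e^{−0.0549·1.2156} = 0.935442
N(−d₁) = 0.496206,  N(−d₂) = 0.593380
Put price V = K·e^{−rT}·N(−d₂) − S·N(−d₁) = 95.011700 − 77.269271 = 17.742429
φ(d₁) = (1/√(2π))·e^{−d₁²/2} = 0.398924
ν = S·φ(d₁)·√T = 68.490474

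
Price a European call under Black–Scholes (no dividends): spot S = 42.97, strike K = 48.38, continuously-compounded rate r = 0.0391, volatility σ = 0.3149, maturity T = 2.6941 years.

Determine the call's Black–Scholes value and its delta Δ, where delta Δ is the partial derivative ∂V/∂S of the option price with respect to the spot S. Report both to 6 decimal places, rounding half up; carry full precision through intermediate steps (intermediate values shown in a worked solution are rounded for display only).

price = 8.537573
Δ = 0.592045

σ√T = 0.3149·√2.6941 = 0.516868
d₁ = (ln(S/K) + (r+σ²/2)T) / (σ√T) = (ln(42.97/48.38) + (0.0391+0.3149²/2)·2.6941) / 0.516868 = (-0.118584 + 0.238915) / 0.516868 = 0.232808
d₂ = d₁ − σ√T = 0.232808 − 0.516868 = -0.284059
e^{−rT} = e^{−0.0391·2.6941} = 0.900019
N(d₁) = 0.592045,  N(d₂) = 0.388182
Call price V = S·N(d₁) − K·e^{−rT}·N(d₂) = 25.440170 − 16.902597 = 8.537573
Δ = N(d₁) = 0.592045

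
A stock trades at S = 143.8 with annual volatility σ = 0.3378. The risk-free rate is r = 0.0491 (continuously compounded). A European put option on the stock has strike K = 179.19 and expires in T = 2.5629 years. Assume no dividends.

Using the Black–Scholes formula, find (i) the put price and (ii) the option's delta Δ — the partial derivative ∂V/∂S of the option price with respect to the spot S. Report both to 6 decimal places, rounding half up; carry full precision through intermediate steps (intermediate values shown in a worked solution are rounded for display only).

σ√T = 0.3378·√2.5629 = 0.540786
d₁ = (ln(S/K) + (r+σ²/2)T) / (σ√T) = (ln(143.8/179.19) + (0.0491+0.3378²/2)·2.5629) / 0.540786 = (-0.220023 + 0.272063) / 0.540786 = 0.096230
d₂ = d₁ − σ√T = 0.096230 − 0.540786 = -0.444556
e^{−rT} = e^{−0.0491·2.5629} = 0.881757
N(−d₁) = 0.461669,  N(−d₂) = 0.671680
Put price V = K·e^{−rT}·N(−d₂) − S·N(−d₁) = 106.126792 − 66.387988 = 39.738804
Δ = −N(−d₁) = -0.461669

price = 39.738804
Δ = -0.461669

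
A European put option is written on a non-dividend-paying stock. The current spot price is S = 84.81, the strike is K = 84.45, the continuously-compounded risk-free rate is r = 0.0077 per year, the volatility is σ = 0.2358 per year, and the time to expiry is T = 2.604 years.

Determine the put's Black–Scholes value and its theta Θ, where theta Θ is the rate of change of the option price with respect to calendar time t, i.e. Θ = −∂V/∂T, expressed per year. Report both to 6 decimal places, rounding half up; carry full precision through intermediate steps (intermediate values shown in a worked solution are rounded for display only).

price = 11.650607
Θ = -2.042736

σ√T = 0.2358·√2.604 = 0.380508
d₁ = (ln(S/K) + (r+σ²/2)T) / (σ√T) = (ln(84.81/84.45) + (0.0077+0.2358²/2)·2.604) / 0.380508 = (0.004254 + 0.092444) / 0.380508 = 0.254128
d₂ = d₁ − σ√T = 0.254128 − 0.380508 = -0.126380
e^{−rT} = e^{−0.0077·2.604} = 0.980149
N(−d₁) = 0.399698,  N(−d₂) = 0.550284
Put price V = K·e^{−rT}·N(−d₂) − S·N(−d₁) = 45.549014 − 33.898407 = 11.650607
φ(d₁) = (1/√(2π))·e^{−d₁²/2} = 0.386266
Θ = −S·φ(d₁)·σ/(2√T) + r·K·e^{−rT}·N(−d₂) = −2.393464 + 0.350727 = -2.042736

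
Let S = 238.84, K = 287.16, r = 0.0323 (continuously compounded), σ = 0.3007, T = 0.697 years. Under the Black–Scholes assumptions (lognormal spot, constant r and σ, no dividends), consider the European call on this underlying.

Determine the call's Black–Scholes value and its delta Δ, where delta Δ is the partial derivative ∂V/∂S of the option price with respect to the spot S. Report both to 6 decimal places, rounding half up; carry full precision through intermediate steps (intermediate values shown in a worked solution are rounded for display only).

σ√T = 0.3007·√0.697 = 0.251044
d₁ = (ln(S/K) + (r+σ²/2)T) / (σ√T) = (ln(238.84/287.16) + (0.0323+0.3007²/2)·0.697) / 0.251044 = (-0.184246 + 0.054025) / 0.251044 = -0.518718
d₂ = d₁ − σ√T = -0.518718 − 0.251044 = -0.769762
e^{−rT} = e^{−0.0323·0.697} = 0.977738
N(d₁) = 0.301979,  N(d₂) = 0.220721
Call price V = S·N(d₁) − K·e^{−rT}·N(d₂) = 72.124592 − 61.971125 = 10.153467
Δ = N(d₁) = 0.301979

price = 10.153467
Δ = 0.301979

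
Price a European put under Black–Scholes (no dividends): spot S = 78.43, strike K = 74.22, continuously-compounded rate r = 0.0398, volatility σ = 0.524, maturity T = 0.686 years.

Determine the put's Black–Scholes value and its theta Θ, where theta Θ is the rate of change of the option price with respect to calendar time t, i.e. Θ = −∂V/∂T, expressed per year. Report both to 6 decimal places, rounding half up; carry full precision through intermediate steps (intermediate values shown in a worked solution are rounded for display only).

σ√T = 0.524·√0.686 = 0.434004
d₁ = (ln(S/K) + (r+σ²/2)T) / (σ√T) = (ln(78.43/74.22) + (0.0398+0.524²/2)·0.686) / 0.434004 = (0.055173 + 0.121482) / 0.434004 = 0.407036
d₂ = d₁ − σ√T = 0.407036 − 0.434004 = -0.026967
e^{−rT} = e^{−0.0398·0.686} = 0.973067
N(−d₁) = 0.341991,  N(−d₂) = 0.510757
Put price V = K·e^{−rT}·N(−d₂) − S·N(−d₁) = 36.887388 − 26.822328 = 10.065060
φ(d₁) = (1/√(2π))·e^{−d₁²/2} = 0.367226
Θ = −S·φ(d₁)·σ/(2√T) + r·K·e^{−rT}·N(−d₂) = −9.110766 + 1.468118 = -7.642648

price = 10.065060
Θ = -7.642648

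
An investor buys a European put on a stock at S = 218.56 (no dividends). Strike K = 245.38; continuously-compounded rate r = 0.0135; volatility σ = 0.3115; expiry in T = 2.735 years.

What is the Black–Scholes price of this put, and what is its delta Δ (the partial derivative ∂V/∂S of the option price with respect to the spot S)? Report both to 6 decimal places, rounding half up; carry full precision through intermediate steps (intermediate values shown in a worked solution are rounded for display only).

price = 55.738453
Δ = -0.458361

σ√T = 0.3115·√2.735 = 0.515154
d₁ = (ln(S/K) + (r+σ²/2)T) / (σ√T) = (ln(218.56/245.38) + (0.0135+0.3115²/2)·2.735) / 0.515154 = (-0.115747 + 0.169614) / 0.515154 = 0.104564
d₂ = d₁ − σ√T = 0.104564 − 0.515154 = -0.410589
e^{−rT} = e^{−0.0135·2.735} = 0.963751
N(−d₁) = 0.458361,  N(−d₂) = 0.659313
Put price V = K·e^{−rT}·N(−d₂) − S·N(−d₁) = 155.917787 − 100.179334 = 55.738453
Δ = −N(−d₁) = -0.458361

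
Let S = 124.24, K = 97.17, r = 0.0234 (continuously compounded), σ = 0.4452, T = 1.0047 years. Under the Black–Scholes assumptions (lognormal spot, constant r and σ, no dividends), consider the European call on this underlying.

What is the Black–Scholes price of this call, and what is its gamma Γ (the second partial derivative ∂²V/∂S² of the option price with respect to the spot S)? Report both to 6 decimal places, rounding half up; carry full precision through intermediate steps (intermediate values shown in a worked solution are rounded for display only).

price = 37.348040
Γ = 0.005114

σ√T = 0.4452·√1.0047 = 0.446245
d₁ = (ln(S/K) + (r+σ²/2)T) / (σ√T) = (ln(124.24/97.17) + (0.0234+0.4452²/2)·1.0047) / 0.446245 = (0.245753 + 0.123077) / 0.446245 = 0.826520
d₂ = d₁ − σ√T = 0.826520 − 0.446245 = 0.380275
e^{−rT} = e^{−0.0234·1.0047} = 0.976764
N(d₁) = 0.795745,  N(d₂) = 0.648129
Call price V = S·N(d₁) − K·e^{−rT}·N(d₂) = 98.863412 − 61.515372 = 37.348040
φ(d₁) = (1/√(2π))·e^{−d₁²/2} = 0.283510
Γ = φ(d₁) / (S·σ·√T) = 0.005114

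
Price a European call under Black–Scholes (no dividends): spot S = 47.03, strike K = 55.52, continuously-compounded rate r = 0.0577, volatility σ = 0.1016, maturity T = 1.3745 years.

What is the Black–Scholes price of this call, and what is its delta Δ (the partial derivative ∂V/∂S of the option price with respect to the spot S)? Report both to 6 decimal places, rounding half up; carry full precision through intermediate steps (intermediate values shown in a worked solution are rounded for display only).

σ√T = 0.1016·√1.3745 = 0.119115
d₁ = (ln(S/K) + (r+σ²/2)T) / (σ√T) = (ln(47.03/55.52) + (0.0577+0.1016²/2)·1.3745) / 0.119115 = (-0.165958 + 0.086403) / 0.119115 = -0.667883
d₂ = d₁ − σ√T = -0.667883 − 0.119115 = -0.786998
e^{−rT} = e^{−0.0577·1.3745} = 0.923755
N(d₁) = 0.252104,  N(d₂) = 0.215642
Call price V = S·N(d₁) − K·e^{−rT}·N(d₂) = 11.856461 − 11.059582 = 0.796879
Δ = N(d₁) = 0.252104

price = 0.796879
Δ = 0.252104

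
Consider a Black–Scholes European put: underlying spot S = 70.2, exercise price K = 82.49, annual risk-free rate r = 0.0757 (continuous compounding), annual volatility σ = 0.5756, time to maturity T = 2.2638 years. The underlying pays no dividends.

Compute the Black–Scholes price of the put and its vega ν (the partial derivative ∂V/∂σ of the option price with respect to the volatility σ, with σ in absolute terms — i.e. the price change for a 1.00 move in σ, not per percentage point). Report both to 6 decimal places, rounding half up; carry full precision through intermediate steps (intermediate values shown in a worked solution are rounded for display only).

σ√T = 0.5756·√2.2638 = 0.866044
d₁ = (ln(S/K) + (r+σ²/2)T) / (σ√T) = (ln(70.2/82.49) + (0.0757+0.5756²/2)·2.2638) / 0.866044 = (-0.161329 + 0.546386) / 0.866044 = 0.444616
d₂ = d₁ − σ√T = 0.444616 − 0.866044 = -0.421428
e^{−rT} = e^{−0.0757·2.2638} = 0.842510
N(−d₁) = 0.328299,  N(−d₂) = 0.663279
Put price V = K·e^{−rT}·N(−d₂) − S·N(−d₁) = 46.096976 − 23.046569 = 23.050407
φ(d₁) = (1/√(2π))·e^{−d₁²/2} = 0.361396
ν = S·φ(d₁)·√T = 38.171553

price = 23.050407
ν = 38.171553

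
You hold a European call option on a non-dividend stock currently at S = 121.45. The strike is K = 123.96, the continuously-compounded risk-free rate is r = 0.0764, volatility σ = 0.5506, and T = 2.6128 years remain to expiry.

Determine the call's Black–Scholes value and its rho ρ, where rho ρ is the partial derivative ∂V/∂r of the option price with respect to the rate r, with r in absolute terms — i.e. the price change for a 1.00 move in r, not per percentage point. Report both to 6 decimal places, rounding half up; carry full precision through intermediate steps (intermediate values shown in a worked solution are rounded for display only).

price = 48.998903
ρ = 107.100160

σ√T = 0.5506·√2.6128 = 0.889999
d₁ = (ln(S/K) + (r+σ²/2)T) / (σ√T) = (ln(121.45/123.96) + (0.0764+0.5506²/2)·2.6128) / 0.889999 = (-0.020456 + 0.595667) / 0.889999 = 0.646305
d₂ = d₁ − σ√T = 0.646305 − 0.889999 = -0.243694
e^{−rT} = e^{−0.0764·2.6128} = 0.819044
N(d₁) = 0.740959,  N(d₂) = 0.403734
Call price V = S·N(d₁) − K·e^{−rT}·N(d₂) = 89.989472 − 40.990569 = 48.998903
ρ = K·T·e^{−rT}·N(d₂) = 107.100160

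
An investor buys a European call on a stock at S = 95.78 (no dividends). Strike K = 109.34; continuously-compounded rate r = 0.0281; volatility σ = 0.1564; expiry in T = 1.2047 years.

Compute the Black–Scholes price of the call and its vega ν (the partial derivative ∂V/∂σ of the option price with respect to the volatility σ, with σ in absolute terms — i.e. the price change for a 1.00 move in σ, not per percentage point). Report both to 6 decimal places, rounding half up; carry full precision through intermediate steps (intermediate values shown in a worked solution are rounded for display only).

σ√T = 0.1564·√1.2047 = 0.171663
d₁ = (ln(S/K) + (r+σ²/2)T) / (σ√T) = (ln(95.78/109.34) + (0.0281+0.1564²/2)·1.2047) / 0.171663 = (-0.132408 + 0.048586) / 0.171663 = -0.488296
d₂ = d₁ − σ√T = -0.488296 − 0.171663 = -0.659959
e^{−rT} = e^{−0.0281·1.2047} = 0.966715
N(d₁) = 0.312670,  N(d₂) = 0.254640
Call price V = S·N(d₁) − K·e^{−rT}·N(d₂) = 29.947540 − 26.915604 = 3.031936
φ(d₁) = (1/√(2π))·e^{−d₁²/2} = 0.354107
ν = S·φ(d₁)·√T = 37.226249

price = 3.031936
ν = 37.226249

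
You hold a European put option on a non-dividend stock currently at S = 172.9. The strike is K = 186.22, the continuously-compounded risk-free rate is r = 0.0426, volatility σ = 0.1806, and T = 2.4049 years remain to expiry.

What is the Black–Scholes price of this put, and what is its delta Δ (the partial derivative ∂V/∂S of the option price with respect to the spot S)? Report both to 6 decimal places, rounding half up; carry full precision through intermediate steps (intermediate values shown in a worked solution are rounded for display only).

σ√T = 0.1806·√2.4049 = 0.280070
d₁ = (ln(S/K) + (r+σ²/2)T) / (σ√T) = (ln(172.9/186.22) + (0.0426+0.1806²/2)·2.4049) / 0.280070 = (-0.074215 + 0.141668) / 0.280070 = 0.240843
d₂ = d₁ − σ√T = 0.240843 − 0.280070 = -0.039227
e^{−rT} = e^{−0.0426·2.4049} = 0.902624
N(−d₁) = 0.404838,  N(−d₂) = 0.515645
Put price V = K·e^{−rT}·N(−d₂) − S·N(−d₁) = 86.673098 − 69.996546 = 16.676552
Δ = −N(−d₁) = -0.404838

price = 16.676552
Δ = -0.404838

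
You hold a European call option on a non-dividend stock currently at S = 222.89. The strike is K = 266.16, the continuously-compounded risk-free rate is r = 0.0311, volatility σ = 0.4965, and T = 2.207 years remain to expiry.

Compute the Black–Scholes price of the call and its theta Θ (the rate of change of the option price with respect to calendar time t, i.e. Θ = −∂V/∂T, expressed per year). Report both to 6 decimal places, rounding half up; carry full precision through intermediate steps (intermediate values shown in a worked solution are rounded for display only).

σ√T = 0.4965·√2.207 = 0.737599
d₁ = (ln(S/K) + (r+σ²/2)T) / (σ√T) = (ln(222.89/266.16) + (0.0311+0.4965²/2)·2.207) / 0.737599 = (-0.177419 + 0.340664) / 0.737599 = 0.221319
d₂ = d₁ − σ√T = 0.221319 − 0.737599 = -0.516280
e^{−rT} = e^{−0.0311·2.207} = 0.933665
N(d₁) = 0.587578,  N(d₂) = 0.302829
Call price V = S·N(d₁) − K·e^{−rT}·N(d₂) = 130.965254 − 75.254385 = 55.710869
φ(d₁) = (1/√(2π))·e^{−d₁²/2} = 0.389290
Θ = −S·φ(d₁)·σ/(2√T) − r·K·e^{−rT}·N(d₂) = −14.499480 − 2.340411 = -16.839891

price = 55.710869
Θ = -16.839891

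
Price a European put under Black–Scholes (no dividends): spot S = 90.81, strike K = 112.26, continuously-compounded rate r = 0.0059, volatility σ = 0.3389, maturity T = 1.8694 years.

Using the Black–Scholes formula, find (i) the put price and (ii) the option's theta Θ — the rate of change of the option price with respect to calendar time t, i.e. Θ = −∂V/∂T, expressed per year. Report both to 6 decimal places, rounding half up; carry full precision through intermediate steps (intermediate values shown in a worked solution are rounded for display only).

σ√T = 0.3389·√1.8694 = 0.463364
d₁ = (ln(S/K) + (r+σ²/2)T) / (σ√T) = (ln(90.81/112.26) + (0.0059+0.3389²/2)·1.8694) / 0.463364 = (-0.212048 + 0.118383) / 0.463364 = -0.202142
d₂ = d₁ − σ√T = -0.202142 − 0.463364 = -0.665506
e^{−rT} = e^{−0.0059·1.8694} = 0.989031
N(−d₁) = 0.580097,  N(−d₂) = 0.747137
Put price V = K·e^{−rT}·N(−d₂) − S·N(−d₁) = 82.953569 − 52.678624 = 30.274945
φ(d₁) = (1/√(2π))·e^{−d₁²/2} = 0.390874
Θ = −S·φ(d₁)·σ/(2√T) + r·K·e^{−rT}·N(−d₂) = −4.399074 + 0.489426 = -3.909648

price = 30.274945
Θ = -3.909648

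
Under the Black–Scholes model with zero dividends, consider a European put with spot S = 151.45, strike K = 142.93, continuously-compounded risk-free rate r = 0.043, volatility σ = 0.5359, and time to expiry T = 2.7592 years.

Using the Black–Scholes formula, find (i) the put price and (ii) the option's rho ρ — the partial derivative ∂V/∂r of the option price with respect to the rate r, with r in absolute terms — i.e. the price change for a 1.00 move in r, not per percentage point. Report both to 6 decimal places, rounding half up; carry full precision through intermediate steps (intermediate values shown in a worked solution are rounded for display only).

price = 36.466711
ρ = -209.258544

σ√T = 0.5359·√2.7592 = 0.890175
d₁ = (ln(S/K) + (r+σ²/2)T) / (σ√T) = (ln(151.45/142.93) + (0.043+0.5359²/2)·2.7592) / 0.890175 = (0.057901 + 0.514851) / 0.890175 = 0.643415
d₂ = d₁ − σ√T = 0.643415 − 0.890175 = -0.246760
e^{−rT} = e^{−0.043·2.7592} = 0.888122
N(−d₁) = 0.259977,  N(−d₂) = 0.597453
Put price V = K·e^{−rT}·N(−d₂) − S·N(−d₁) = 75.840296 − 39.373585 = 36.466711
ρ = −K·T·e^{−rT}·N(−d₂) = -209.258544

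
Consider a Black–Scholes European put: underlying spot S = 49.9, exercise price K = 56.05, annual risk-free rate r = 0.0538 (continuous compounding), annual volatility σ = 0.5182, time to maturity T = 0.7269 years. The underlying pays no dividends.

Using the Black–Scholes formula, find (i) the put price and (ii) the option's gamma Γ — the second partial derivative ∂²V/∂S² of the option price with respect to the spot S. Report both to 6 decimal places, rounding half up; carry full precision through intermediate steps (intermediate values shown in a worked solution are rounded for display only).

σ√T = 0.5182·√0.7269 = 0.441809
d₁ = (ln(S/K) + (r+σ²/2)T) / (σ√T) = (ln(49.9/56.05) + (0.0538+0.5182²/2)·0.7269) / 0.441809 = (-0.116223 + 0.136705) / 0.441809 = 0.046359
d₂ = d₁ − σ√T = 0.046359 − 0.441809 = -0.395450
e^{−rT} = e^{−0.0538·0.7269} = 0.961648
N(−d₁) = 0.481512,  N(−d₂) = 0.653745
Put price V = K·e^{−rT}·N(−d₂) − S·N(−d₁) = 35.237068 − 24.027455 = 11.209613
φ(d₁) = (1/√(2π))·e^{−d₁²/2} = 0.398514
Γ = φ(d₁) / (S·σ·√T) = 0.018076

price = 11.209613
Γ = 0.018076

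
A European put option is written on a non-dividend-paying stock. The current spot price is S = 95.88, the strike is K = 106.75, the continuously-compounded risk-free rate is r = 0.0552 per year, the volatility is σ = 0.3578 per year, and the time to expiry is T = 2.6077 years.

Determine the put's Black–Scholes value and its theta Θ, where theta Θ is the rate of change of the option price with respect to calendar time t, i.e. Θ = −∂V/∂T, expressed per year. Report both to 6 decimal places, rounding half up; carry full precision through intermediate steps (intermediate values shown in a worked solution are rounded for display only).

σ√T = 0.3578·√2.6077 = 0.577789
d₁ = (ln(S/K) + (r+σ²/2)T) / (σ√T) = (ln(95.88/106.75) + (0.0552+0.3578²/2)·2.6077) / 0.577789 = (-0.107392 + 0.310865) / 0.577789 = 0.352158
d₂ = d₁ − σ√T = 0.352158 − 0.577789 = -0.225631
e^{−rT} = e^{−0.0552·2.6077} = 0.865935
N(−d₁) = 0.362360,  N(−d₂) = 0.589256
Put price V = K·e^{−rT}·N(−d₂) − S·N(−d₁) = 54.469985 − 34.743078 = 19.726907
φ(d₁) = (1/√(2π))·e^{−d₁²/2} = 0.374956
Θ = −S·φ(d₁)·σ/(2√T) + r·K·e^{−rT}·N(−d₂) = −3.982815 + 3.006743 = -0.976072

price = 19.726907
Θ = -0.976072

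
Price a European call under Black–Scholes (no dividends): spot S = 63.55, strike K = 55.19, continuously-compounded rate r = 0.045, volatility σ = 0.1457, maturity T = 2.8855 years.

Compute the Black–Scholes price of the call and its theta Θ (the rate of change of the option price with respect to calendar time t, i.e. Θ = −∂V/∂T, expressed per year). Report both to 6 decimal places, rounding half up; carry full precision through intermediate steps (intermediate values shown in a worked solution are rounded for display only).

price = 16.028567
Θ = -2.337105

σ√T = 0.1457·√2.8855 = 0.247497
d₁ = (ln(S/K) + (r+σ²/2)T) / (σ√T) = (ln(63.55/55.19) + (0.045+0.1457²/2)·2.8855) / 0.247497 = (0.141045 + 0.160475) / 0.247497 = 1.218277
d₂ = d₁ − σ√T = 1.218277 − 0.247497 = 0.970780
e^{−rT} = e^{−0.045·2.8855} = 0.878229
N(d₁) = 0.888441,  N(d₂) = 0.834171
Call price V = S·N(d₁) − K·e^{−rT}·N(d₂) = 56.460408 − 40.431841 = 16.028567
φ(d₁) = (1/√(2π))·e^{−d₁²/2} = 0.189942
Θ = −S·φ(d₁)·σ/(2√T) − r·K·e^{−rT}·N(d₂) = −0.517672 − 1.819433 = -2.337105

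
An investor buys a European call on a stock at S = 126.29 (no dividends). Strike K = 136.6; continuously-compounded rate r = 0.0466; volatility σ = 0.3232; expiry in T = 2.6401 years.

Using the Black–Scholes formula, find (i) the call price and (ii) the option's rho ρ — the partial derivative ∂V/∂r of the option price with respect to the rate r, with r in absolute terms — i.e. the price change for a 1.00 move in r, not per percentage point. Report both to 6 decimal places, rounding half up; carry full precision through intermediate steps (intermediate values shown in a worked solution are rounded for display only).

σ√T = 0.3232·√2.6401 = 0.525148
d₁ = (ln(S/K) + (r+σ²/2)T) / (σ√T) = (ln(126.29/136.6) + (0.0466+0.3232²/2)·2.6401) / 0.525148 = (-0.078476 + 0.260919) / 0.525148 = 0.347412
d₂ = d₁ − σ√T = 0.347412 − 0.525148 = -0.177736
e^{−rT} = e^{−0.0466·2.6401} = 0.884238
N(d₁) = 0.635859,  N(d₂) = 0.429465
Call price V = S·N(d₁) − K·e^{−rT}·N(d₂) = 80.302646 − 51.873800 = 28.428846
ρ = K·T·e^{−rT}·N(d₂) = 136.952019

price = 28.428846
ρ = 136.952019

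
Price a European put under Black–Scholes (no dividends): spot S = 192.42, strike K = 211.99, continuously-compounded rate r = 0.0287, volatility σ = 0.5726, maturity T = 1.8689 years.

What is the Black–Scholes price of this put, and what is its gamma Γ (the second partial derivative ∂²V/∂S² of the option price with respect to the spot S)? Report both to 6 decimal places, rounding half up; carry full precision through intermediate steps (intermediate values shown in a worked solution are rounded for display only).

price = 64.220861
Γ = 0.002503

σ√T = 0.5726·√1.8689 = 0.782788
d₁ = (ln(S/K) + (r+σ²/2)T) / (σ√T) = (ln(192.42/211.99) + (0.0287+0.5726²/2)·1.8689) / 0.782788 = (-0.096859 + 0.360016) / 0.782788 = 0.336180
d₂ = d₁ − σ√T = 0.336180 − 0.782788 = -0.446609
e^{−rT} = e^{−0.0287·1.8689} = 0.947776
N(−d₁) = 0.368368,  N(−d₂) = 0.672421
Put price V = K·e^{−rT}·N(−d₂) − S·N(−d₁) = 135.102163 − 70.881302 = 64.220861
φ(d₁) = (1/√(2π))·e^{−d₁²/2} = 0.377024
Γ = φ(d₁) / (S·σ·√T) = 0.002503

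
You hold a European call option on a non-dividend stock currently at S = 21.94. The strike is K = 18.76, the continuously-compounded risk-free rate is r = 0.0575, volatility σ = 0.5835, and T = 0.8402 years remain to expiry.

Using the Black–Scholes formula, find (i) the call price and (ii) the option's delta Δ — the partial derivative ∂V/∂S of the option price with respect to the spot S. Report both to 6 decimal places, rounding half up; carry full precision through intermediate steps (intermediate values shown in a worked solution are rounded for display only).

σ√T = 0.5835·√0.8402 = 0.534850
d₁ = (ln(S/K) + (r+σ²/2)T) / (σ√T) = (ln(21.94/18.76) + (0.0575+0.5835²/2)·0.8402) / 0.534850 = (0.156585 + 0.191344) / 0.534850 = 0.650516
d₂ = d₁ − σ√T = 0.650516 − 0.534850 = 0.115665
e^{−rT} = e^{−0.0575·0.8402} = 0.952837
N(d₁) = 0.742320,  N(d₂) = 0.546041
Call price V = S·N(d₁) − K·e^{−rT}·N(d₂) = 16.286509 − 9.760605 = 6.525904
Δ = N(d₁) = 0.742320

price = 6.525904
Δ = 0.742320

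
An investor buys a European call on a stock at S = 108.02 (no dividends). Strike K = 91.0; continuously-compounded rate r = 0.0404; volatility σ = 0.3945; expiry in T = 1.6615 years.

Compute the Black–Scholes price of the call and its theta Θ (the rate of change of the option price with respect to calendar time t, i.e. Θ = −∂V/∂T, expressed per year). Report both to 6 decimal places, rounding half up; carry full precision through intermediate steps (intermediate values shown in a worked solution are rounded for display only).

price = 32.880606
Θ = -7.087534

σ√T = 0.3945·√1.6615 = 0.508507
d₁ = (ln(S/K) + (r+σ²/2)T) / (σ√T) = (ln(108.02/91.0) + (0.0404+0.3945²/2)·1.6615) / 0.508507 = (0.171457 + 0.196414) / 0.508507 = 0.723434
d₂ = d₁ − σ√T = 0.723434 − 0.508507 = 0.214926
e^{−rT} = e^{−0.0404·1.6615} = 0.935079
N(d₁) = 0.765293,  N(d₂) = 0.585088
Call price V = S·N(d₁) − K·e^{−rT}·N(d₂) = 82.666979 − 49.786373 = 32.880606
φ(d₁) = (1/√(2π))·e^{−d₁²/2} = 0.307089
Θ = −S·φ(d₁)·σ/(2√T) − r·K·e^{−rT}·N(d₂) = −5.076165 − 2.011369 = -7.087534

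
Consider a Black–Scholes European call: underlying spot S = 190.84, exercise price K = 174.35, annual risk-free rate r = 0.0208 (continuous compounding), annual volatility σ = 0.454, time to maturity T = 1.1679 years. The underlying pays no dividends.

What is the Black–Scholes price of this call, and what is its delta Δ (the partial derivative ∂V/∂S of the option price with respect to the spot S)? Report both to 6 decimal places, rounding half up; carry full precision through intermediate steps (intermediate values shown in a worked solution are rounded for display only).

price = 46.247435
Δ = 0.684038

σ√T = 0.454·√1.1679 = 0.490635
d₁ = (ln(S/K) + (r+σ²/2)T) / (σ√T) = (ln(190.84/174.35) + (0.0208+0.454²/2)·1.1679) / 0.490635 = (0.090371 + 0.144654) / 0.490635 = 0.479021
d₂ = d₁ − σ√T = 0.479021 − 0.490635 = -0.011615
e^{−rT} = e^{−0.0208·1.1679} = 0.976000
N(d₁) = 0.684038,  N(d₂) = 0.495367
Call price V = S·N(d₁) − K·e^{−rT}·N(d₂) = 130.541816 − 84.294380 = 46.247435
Δ = N(d₁) = 0.684038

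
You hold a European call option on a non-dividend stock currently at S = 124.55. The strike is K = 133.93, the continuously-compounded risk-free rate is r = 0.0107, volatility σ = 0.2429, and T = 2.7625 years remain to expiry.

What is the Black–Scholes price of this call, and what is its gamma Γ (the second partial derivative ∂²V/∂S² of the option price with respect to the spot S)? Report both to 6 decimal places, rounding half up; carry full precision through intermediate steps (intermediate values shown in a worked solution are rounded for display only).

σ√T = 0.2429·√2.7625 = 0.403719
d₁ = (ln(S/K) + (r+σ²/2)T) / (σ√T) = (ln(124.55/133.93) + (0.0107+0.2429²/2)·2.7625) / 0.403719 = (-0.072610 + 0.111053) / 0.403719 = 0.095222
d₂ = d₁ − σ√T = 0.095222 − 0.403719 = -0.308496
e^{−rT} = e^{−0.0107·2.7625} = 0.970874
N(d₁) = 0.537931,  N(d₂) = 0.378852
Call price V = S·N(d₁) − K·e^{−rT}·N(d₂) = 66.999293 − 49.261852 = 17.737442
φ(d₁) = (1/√(2π))·e^{−d₁²/2} = 0.397138
Γ = φ(d₁) / (S·σ·√T) = 0.007898

price = 17.737442
Γ = 0.007898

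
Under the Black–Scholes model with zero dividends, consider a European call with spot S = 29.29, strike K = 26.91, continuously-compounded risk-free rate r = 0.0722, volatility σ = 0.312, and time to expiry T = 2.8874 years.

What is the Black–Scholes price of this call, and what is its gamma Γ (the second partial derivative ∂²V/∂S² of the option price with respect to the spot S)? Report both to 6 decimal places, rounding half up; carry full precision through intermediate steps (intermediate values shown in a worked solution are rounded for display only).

σ√T = 0.312·√2.8874 = 0.530161
d₁ = (ln(S/K) + (r+σ²/2)T) / (σ√T) = (ln(29.29/26.91) + (0.0722+0.312²/2)·2.8874) / 0.530161 = (0.084748 + 0.349006) / 0.530161 = 0.818155
d₂ = d₁ − σ√T = 0.818155 − 0.530161 = 0.287993
e^{−rT} = e^{−0.0722·2.8874} = 0.811825
N(d₁) = 0.793366,  N(d₂) = 0.613324
Call price V = S·N(d₁) − K·e^{−rT}·N(d₂) = 23.237678 − 13.398810 = 9.838868
φ(d₁) = (1/√(2π))·e^{−d₁²/2} = 0.285467
Γ = φ(d₁) / (S·σ·√T) = 0.018384

price = 9.838868
Γ = 0.018384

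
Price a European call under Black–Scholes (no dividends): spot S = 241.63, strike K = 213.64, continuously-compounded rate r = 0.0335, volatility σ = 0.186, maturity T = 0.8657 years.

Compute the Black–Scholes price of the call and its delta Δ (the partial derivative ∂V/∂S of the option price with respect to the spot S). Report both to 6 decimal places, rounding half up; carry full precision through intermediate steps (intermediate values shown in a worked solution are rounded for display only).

price = 38.131917
Δ = 0.832855

σ√T = 0.186·√0.8657 = 0.173060
d₁ = (ln(S/K) + (r+σ²/2)T) / (σ√T) = (ln(241.63/213.64) + (0.0335+0.186²/2)·0.8657) / 0.173060 = (0.123115 + 0.043976) / 0.173060 = 0.965510
d₂ = d₁ − σ√T = 0.965510 − 0.173060 = 0.792450
e^{−rT} = e^{−0.0335·0.8657} = 0.971416
N(d₁) = 0.832855,  N(d₂) = 0.785951
Call price V = S·N(d₁) − K·e^{−rT}·N(d₂) = 201.242809 − 163.110892 = 38.131917
Δ = N(d₁) = 0.832855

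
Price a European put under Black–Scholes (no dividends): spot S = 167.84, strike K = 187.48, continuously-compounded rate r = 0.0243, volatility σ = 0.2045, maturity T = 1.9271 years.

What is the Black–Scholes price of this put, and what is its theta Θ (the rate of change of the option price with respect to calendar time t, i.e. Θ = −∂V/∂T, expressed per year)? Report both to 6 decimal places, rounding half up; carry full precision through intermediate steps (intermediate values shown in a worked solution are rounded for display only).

σ√T = 0.2045·√1.9271 = 0.283887
d₁ = (ln(S/K) + (r+σ²/2)T) / (σ√T) = (ln(167.84/187.48) + (0.0243+0.2045²/2)·1.9271) / 0.283887 = (-0.110661 + 0.087124) / 0.283887 = -0.082908
d₂ = d₁ − σ√T = -0.082908 − 0.283887 = -0.366795
e^{−rT} = e^{−0.0243·1.9271} = 0.954251
N(−d₁) = 0.533038,  N(−d₂) = 0.643114
Put price V = K·e^{−rT}·N(−d₂) − S·N(−d₁) = 115.055036 − 89.465063 = 25.589973
φ(d₁) = (1/√(2π))·e^{−d₁²/2} = 0.397574
Θ = −S·φ(d₁)·σ/(2√T) + r·K·e^{−rT}·N(−d₂) = −4.915007 + 2.795837 = -2.119169

price = 25.589973
Θ = -2.119169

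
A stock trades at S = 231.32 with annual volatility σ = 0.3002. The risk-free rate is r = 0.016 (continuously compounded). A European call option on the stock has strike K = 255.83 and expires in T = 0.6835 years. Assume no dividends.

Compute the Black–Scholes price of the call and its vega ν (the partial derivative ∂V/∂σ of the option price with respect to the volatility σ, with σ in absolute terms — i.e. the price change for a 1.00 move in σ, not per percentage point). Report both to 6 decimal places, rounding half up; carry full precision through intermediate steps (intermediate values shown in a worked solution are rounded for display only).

σ√T = 0.3002·√0.6835 = 0.248188
d₁ = (ln(S/K) + (r+σ²/2)T) / (σ√T) = (ln(231.32/255.83) + (0.016+0.3002²/2)·0.6835) / 0.248188 = (-0.100711 + 0.041735) / 0.248188 = -0.237629
d₂ = d₁ − σ√T = -0.237629 − 0.248188 = -0.485817
e^{−rT} = e^{−0.016·0.6835} = 0.989124
N(d₁) = 0.406084,  N(d₂) = 0.313549
Call price V = S·N(d₁) − K·e^{−rT}·N(d₂) = 93.935431 − 79.342674 = 14.592758
φ(d₁) = (1/√(2π))·e^{−d₁²/2} = 0.387836
ν = S·φ(d₁)·√T = 74.170416

price = 14.592758
ν = 74.170416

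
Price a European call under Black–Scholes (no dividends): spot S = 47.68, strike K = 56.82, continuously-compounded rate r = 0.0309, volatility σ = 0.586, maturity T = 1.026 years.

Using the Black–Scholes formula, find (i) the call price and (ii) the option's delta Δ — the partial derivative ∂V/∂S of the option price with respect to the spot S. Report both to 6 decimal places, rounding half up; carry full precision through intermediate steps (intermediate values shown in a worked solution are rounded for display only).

price = 8.641763
Δ = 0.521825

σ√T = 0.586·√1.026 = 0.593569
d₁ = (ln(S/K) + (r+σ²/2)T) / (σ√T) = (ln(47.68/56.82) + (0.0309+0.586²/2)·1.026) / 0.593569 = (-0.175376 + 0.207866) / 0.593569 = 0.054735
d₂ = d₁ − σ√T = 0.054735 − 0.593569 = -0.538834
e^{−rT} = e^{−0.0309·1.026} = 0.968794
N(d₁) = 0.521825,  N(d₂) = 0.295001
Call price V = S·N(d₁) − K·e^{−rT}·N(d₂) = 24.880632 − 16.238869 = 8.641763
Δ = N(d₁) = 0.521825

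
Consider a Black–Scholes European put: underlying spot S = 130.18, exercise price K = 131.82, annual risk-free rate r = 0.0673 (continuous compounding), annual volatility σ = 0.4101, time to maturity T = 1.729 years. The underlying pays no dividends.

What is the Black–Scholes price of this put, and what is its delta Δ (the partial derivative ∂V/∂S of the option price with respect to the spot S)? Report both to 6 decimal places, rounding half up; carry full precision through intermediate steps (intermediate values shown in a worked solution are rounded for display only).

price = 20.359202
Δ = -0.321972

σ√T = 0.4101·√1.729 = 0.539246
d₁ = (ln(S/K) + (r+σ²/2)T) / (σ√T) = (ln(130.18/131.82) + (0.0673+0.4101²/2)·1.729) / 0.539246 = (-0.012519 + 0.261755) / 0.539246 = 0.462193
d₂ = d₁ − σ√T = 0.462193 − 0.539246 = -0.077054
e^{−rT} = e^{−0.0673·1.729} = 0.890153
N(−d₁) = 0.321972,  N(−d₂) = 0.530710
Put price V = K·e^{−rT}·N(−d₂) − S·N(−d₁) = 62.273457 − 41.914255 = 20.359202
Δ = −N(−d₁) = -0.321972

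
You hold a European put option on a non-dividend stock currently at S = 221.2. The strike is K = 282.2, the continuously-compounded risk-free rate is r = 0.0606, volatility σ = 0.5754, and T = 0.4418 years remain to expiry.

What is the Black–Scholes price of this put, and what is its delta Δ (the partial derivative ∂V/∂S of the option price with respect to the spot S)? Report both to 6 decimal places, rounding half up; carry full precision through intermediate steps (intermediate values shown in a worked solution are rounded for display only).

price = 70.162670
Δ = -0.646381

σ√T = 0.5754·√0.4418 = 0.382457
d₁ = (ln(S/K) + (r+σ²/2)T) / (σ√T) = (ln(221.2/282.2) + (0.0606+0.5754²/2)·0.4418) / 0.382457 = (-0.243549 + 0.099910) / 0.382457 = -0.375569
d₂ = d₁ − σ√T = -0.375569 − 0.382457 = -0.758026
e^{−rT} = e^{−0.0606·0.4418} = 0.973582
N(−d₁) = 0.646381,  N(−d₂) = 0.775782
Put price V = K·e^{−rT}·N(−d₂) − S·N(−d₁) = 213.142210 − 142.979540 = 70.162670
Δ = −N(−d₁) = -0.646381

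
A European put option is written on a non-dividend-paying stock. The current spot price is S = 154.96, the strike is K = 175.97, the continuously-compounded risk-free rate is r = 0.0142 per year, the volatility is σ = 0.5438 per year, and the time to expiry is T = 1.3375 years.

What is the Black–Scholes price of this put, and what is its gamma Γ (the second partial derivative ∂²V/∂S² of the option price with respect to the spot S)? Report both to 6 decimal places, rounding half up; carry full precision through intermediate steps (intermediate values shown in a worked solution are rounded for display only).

price = 49.858052
Γ = 0.004052

σ√T = 0.5438·√1.3375 = 0.628907
d₁ = (ln(S/K) + (r+σ²/2)T) / (σ√T) = (ln(154.96/175.97) + (0.0142+0.5438²/2)·1.3375) / 0.628907 = (-0.127147 + 0.216754) / 0.628907 = 0.142482
d₂ = d₁ − σ√T = 0.142482 − 0.628907 = -0.486425
e^{−rT} = e^{−0.0142·1.3375} = 0.981187
N(−d₁) = 0.443350,  N(−d₂) = 0.686667
Put price V = K·e^{−rT}·N(−d₂) − S·N(−d₁) = 118.559529 − 68.701477 = 49.858052
φ(d₁) = (1/√(2π))·e^{−d₁²/2} = 0.394913
Γ = φ(d₁) / (S·σ·√T) = 0.004052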